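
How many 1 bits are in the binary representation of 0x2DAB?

9

0x2DAB = 10110110101011
Count the 1s: 1 + 1 + 1 + 1 + 1 + 1 + 1 + 1 + 1 = 9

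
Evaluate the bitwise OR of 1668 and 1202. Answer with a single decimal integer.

1668 = 11010000100
1202 = 10010110010
 OR → 11010110110 = 1718

1718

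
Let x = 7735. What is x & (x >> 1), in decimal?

x = 1111000110111 = 7735
x>>1 = 0111100011011
AND  = 0111000010011 = 3603
(x & (x >> 1) has a 1 wherever x has two consecutive 1 bits.)

3603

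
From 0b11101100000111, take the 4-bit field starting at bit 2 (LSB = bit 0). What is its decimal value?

1

v = 11101100000111
Shift right by 2: 111011000001
Mask low 4 bits: 0001 = 1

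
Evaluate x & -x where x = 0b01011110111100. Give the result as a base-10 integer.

4

x = 1011110111100 = 6076
-x (two's complement) = …0100001000100
AND   = 0000000000100 = 4
(x & -x isolates the lowest set bit of x.)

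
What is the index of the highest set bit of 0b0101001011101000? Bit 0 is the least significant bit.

0b0101001011101000 = 101001011101000
The topmost 1 is at position 14 (since 2^14 = 16384 ≤ 21224 < 32768).

14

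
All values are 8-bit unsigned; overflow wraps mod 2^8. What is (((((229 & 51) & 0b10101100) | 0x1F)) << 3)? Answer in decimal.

248

229 = 11100101
51 = 00110011
→ & → 00100001 = 33
0b10101100 = 10101100
→ & → 00100000 = 32
0x1F = 00011111
→ | → 00111111 = 63
→ << 3 (mod 2^8) → 11111000 = 248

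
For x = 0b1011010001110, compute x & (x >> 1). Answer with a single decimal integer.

518

x = 1011010001110 = 5774
x>>1 = 0101101000111
AND  = 0001000000110 = 518
(x & (x >> 1) has a 1 wherever x has two consecutive 1 bits.)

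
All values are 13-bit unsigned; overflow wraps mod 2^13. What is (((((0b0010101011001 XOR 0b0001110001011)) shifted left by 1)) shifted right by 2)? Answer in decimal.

0b0010101011001 = 0010101011001
0b0001110001011 = 0001110001011
→ XOR → 0011011010010 = 1746
→ shifted left by 1 (mod 2^13) → 0110110100100 = 3492
→ shifted right by 2 → 0001101101001 = 873

873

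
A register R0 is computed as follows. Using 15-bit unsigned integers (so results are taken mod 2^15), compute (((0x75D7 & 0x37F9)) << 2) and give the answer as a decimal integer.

0x75D7 = 111010111010111
0x37F9 = 011011111111001
→ & → 011010111010001 = 13777
→ << 2 (mod 2^15) → 101011101000100 = 22340

22340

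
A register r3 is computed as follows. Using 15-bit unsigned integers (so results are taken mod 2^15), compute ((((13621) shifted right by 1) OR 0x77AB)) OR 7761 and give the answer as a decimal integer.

13621 = 011010100110101
→ shifted right by 1 → 001101010011010 = 6810
0x77AB = 111011110101011
→ OR → 111111110111011 = 32699
7761 = 001111001010001
→ OR → 111111111111011 = 32763

32763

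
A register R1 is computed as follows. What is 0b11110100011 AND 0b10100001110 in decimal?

a = 11110100011
b = 10100001110
AND → 10100000010 = 1282

1282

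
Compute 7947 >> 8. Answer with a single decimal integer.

7947 = 1111100001011
shift right by 8 → 0000000011111 = 31
(equivalently, floor(7947 / 256))

31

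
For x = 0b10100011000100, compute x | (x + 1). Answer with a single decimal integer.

10437

x = 10100011000100 = 10436
x + 1 = 10100011000101
OR    = 10100011000101 = 10437
(x | (x + 1) sets the lowest cleared bit.)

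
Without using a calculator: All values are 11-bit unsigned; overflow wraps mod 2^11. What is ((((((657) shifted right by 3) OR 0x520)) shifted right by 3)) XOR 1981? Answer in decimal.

1811

657 = 01010010001
→ shifted right by 3 → 00001010010 = 82
0x520 = 10100100000
→ OR → 10101110010 = 1394
→ shifted right by 3 → 00010101110 = 174
1981 = 11110111101
→ XOR → 11100010011 = 1811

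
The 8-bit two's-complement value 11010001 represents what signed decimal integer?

-47

pattern = 11010001 (MSB is 1 ⇒ negative)
Invert: 00101110, add 1 → 00101111 = 47, so the value is -47.
(Equivalently: 209 - 2^8 = 209 - 256 = -47.)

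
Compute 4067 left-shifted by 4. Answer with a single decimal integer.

65072

4067 = 0000111111100011
shift left by 4 → 1111111000110000 = 65072
(equivalently, 4067 × 2^4 = 4067 × 16)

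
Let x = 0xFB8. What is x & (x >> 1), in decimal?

x = 111110111000 = 4024
x>>1 = 011111011100
AND  = 011110011000 = 1944
(x & (x >> 1) has a 1 wherever x has two consecutive 1 bits.)

1944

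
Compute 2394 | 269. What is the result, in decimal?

2399

2394 = 100101011010
269 = 000100001101
 OR → 100101011111 = 2399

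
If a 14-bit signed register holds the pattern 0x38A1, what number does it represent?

-1887

pattern = 11100010100001 (MSB is 1 ⇒ negative)
Invert: 00011101011110, add 1 → 00011101011111 = 1887, so the value is -1887.
(Equivalently: 14497 - 2^14 = 14497 - 16384 = -1887.)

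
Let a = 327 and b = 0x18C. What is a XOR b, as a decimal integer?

203

327 = 101000111
0x18C = 110001100
XOR → 011001011 = 203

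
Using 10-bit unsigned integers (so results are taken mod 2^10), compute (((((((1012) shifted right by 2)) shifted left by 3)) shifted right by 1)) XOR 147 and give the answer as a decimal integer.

1012 = 1111110100
→ shifted right by 2 → 0011111101 = 253
→ shifted left by 3 (mod 2^10) → 1111101000 = 1000
→ shifted right by 1 → 0111110100 = 500
147 = 0010010011
→ XOR → 0101100111 = 359

359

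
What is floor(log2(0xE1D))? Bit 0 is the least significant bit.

0xE1D = 111000011101
The topmost 1 is at position 11 (since 2^11 = 2048 ≤ 3613 < 4096).

11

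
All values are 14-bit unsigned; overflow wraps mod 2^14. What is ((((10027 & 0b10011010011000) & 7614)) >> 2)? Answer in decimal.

10027 = 10011100101011
0b10011010011000 = 10011010011000
→ & → 10011000001000 = 9736
7614 = 01110110111110
→ & → 00010000001000 = 1032
→ >> 2 → 00000100000010 = 258

258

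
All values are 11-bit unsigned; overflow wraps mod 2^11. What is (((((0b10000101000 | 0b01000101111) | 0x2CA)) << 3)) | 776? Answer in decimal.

0b10000101000 = 10000101000
0b01000101111 = 01000101111
→ | → 11000101111 = 1583
0x2CA = 01011001010
→ | → 11011101111 = 1775
→ << 3 (mod 2^11) → 11101111000 = 1912
776 = 01100001000
→ | → 11101111000 = 1912

1912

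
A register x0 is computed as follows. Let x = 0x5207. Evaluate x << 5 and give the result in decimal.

0x5207 = 00000101001000000111
shift left by 5 → 10100100000011100000 = 671968
(equivalently, 20999 × 2^5 = 20999 × 32)

671968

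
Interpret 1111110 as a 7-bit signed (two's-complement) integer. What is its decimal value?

-2

pattern = 1111110 (MSB is 1 ⇒ negative)
Invert: 0000001, add 1 → 0000010 = 2, so the value is -2.
(Equivalently: 126 - 2^7 = 126 - 128 = -2.)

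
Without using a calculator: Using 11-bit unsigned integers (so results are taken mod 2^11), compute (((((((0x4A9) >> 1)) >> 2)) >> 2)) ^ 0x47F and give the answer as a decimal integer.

0x4A9 = 10010101001
→ >> 1 → 01001010100 = 596
→ >> 2 → 00010010101 = 149
→ >> 2 → 00000100101 = 37
0x47F = 10001111111
→ ^ → 10001011010 = 1114

1114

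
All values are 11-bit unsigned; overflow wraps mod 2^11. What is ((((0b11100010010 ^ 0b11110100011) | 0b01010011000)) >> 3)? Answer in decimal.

87

0b11100010010 = 11100010010
0b11110100011 = 11110100011
→ ^ → 00010110001 = 177
0b01010011000 = 01010011000
→ | → 01010111001 = 697
→ >> 3 → 00001010111 = 87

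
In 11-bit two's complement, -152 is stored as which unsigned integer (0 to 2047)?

152 in 11 bits: 00010011000
Invert: 11101100111
Add 1:  11101101000 = 1896
(Check: 2^11 - 152 = 2048 - 152 = 1896.)

1896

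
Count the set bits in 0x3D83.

8

0x3D83 = 11110110000011
Count the 1s: 1 + 1 + 1 + 1 + 1 + 1 + 1 + 1 = 8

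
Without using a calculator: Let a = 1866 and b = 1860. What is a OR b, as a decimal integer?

1866 = 11101001010
1860 = 11101000100
 OR → 11101001110 = 1870

1870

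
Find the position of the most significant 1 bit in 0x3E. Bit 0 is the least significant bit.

5

0x3E = 111110
The topmost 1 is at position 5 (since 2^5 = 32 ≤ 62 < 64).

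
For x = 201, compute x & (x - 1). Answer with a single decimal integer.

x = 11001001 = 201
x - 1 = 11001000
AND   = 11001000 = 200
(x & (x - 1) clears the lowest set bit of x.)

200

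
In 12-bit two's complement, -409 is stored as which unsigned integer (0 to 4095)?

409 in 12 bits: 000110011001
Invert: 111001100110
Add 1:  111001100111 = 3687
(Check: 2^12 - 409 = 4096 - 409 = 3687.)

3687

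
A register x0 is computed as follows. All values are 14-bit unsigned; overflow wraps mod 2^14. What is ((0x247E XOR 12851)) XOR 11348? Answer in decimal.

14873

0x247E = 10010001111110
12851 = 11001000110011
→ XOR → 01011001001101 = 5709
11348 = 10110001010100
→ XOR → 11101000011001 = 14873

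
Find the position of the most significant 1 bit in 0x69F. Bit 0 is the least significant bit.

10

0x69F = 11010011111
The topmost 1 is at position 10 (since 2^10 = 1024 ≤ 1695 < 2048).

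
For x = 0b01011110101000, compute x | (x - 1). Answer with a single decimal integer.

x = 1011110101000 = 6056
x - 1 = 1011110100111
OR    = 1011110101111 = 6063
(x | (x - 1) sets all bits below the lowest set bit.)

6063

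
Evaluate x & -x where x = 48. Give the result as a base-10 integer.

x = 110000 = 48
-x (two's complement) = …010000
AND   = 010000 = 16
(x & -x isolates the lowest set bit of x.)

16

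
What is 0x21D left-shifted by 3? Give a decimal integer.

4328

0x21D = 0001000011101
shift left by 3 → 1000011101000 = 4328
(equivalently, 541 × 2^3 = 541 × 8)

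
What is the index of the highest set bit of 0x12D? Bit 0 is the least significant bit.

8

0x12D = 100101101
The topmost 1 is at position 8 (since 2^8 = 256 ≤ 301 < 512).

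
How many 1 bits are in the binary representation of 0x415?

4

0x415 = 10000010101
Count the 1s: 1 + 1 + 1 + 1 = 4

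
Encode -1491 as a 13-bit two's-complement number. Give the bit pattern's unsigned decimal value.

1491 in 13 bits: 0010111010011
Invert: 1101000101100
Add 1:  1101000101101 = 6701
(Check: 2^13 - 1491 = 8192 - 1491 = 6701.)

6701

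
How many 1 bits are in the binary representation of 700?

700 = 1010111100
Count the 1s: 1 + 1 + 1 + 1 + 1 + 1 = 6

6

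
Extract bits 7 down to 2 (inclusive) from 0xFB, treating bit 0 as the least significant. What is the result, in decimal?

v = 0011111011
Shift right by 2: 00111110
Mask low 6 bits: 111110 = 62

62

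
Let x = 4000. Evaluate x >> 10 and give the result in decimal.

3

4000 = 111110100000
shift right by 10 → 000000000011 = 3
(equivalently, floor(4000 / 1024))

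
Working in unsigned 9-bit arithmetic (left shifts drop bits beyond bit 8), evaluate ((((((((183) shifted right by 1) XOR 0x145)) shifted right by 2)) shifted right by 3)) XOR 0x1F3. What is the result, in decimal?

183 = 010110111
→ shifted right by 1 → 001011011 = 91
0x145 = 101000101
→ XOR → 100011110 = 286
→ shifted right by 2 → 001000111 = 71
→ shifted right by 3 → 000001000 = 8
0x1F3 = 111110011
→ XOR → 111111011 = 507

507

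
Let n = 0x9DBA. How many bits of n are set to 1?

10

0x9DBA = 1001110110111010
Count the 1s: 1 + 1 + 1 + 1 + 1 + 1 + 1 + 1 + 1 + 1 = 10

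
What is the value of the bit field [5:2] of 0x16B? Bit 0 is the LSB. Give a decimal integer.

10

v = 101101011
Shift right by 2: 1011010
Mask low 4 bits: 1010 = 10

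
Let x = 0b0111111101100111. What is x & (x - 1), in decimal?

x = 111111101100111 = 32615
x - 1 = 111111101100110
AND   = 111111101100110 = 32614
(x & (x - 1) clears the lowest set bit of x.)

32614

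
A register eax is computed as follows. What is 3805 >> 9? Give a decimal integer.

3805 = 111011011101
shift right by 9 → 000000000111 = 7
(equivalently, floor(3805 / 512))

7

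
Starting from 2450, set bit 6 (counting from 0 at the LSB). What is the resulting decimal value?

x = 100110010010
bit 6 is currently 0; set it via x | (1 << 6) = x | 64
→ 100111010010 = 2514

2514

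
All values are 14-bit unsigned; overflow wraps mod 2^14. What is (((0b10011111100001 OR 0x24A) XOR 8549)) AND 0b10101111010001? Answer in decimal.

0b10011111100001 = 10011111100001
0x24A = 00001001001010
→ OR → 10011111101011 = 10219
8549 = 10000101100101
→ XOR → 00011010001110 = 1678
0b10101111010001 = 10101111010001
→ AND → 00001010000000 = 640

640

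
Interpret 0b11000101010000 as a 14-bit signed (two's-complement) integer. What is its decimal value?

-3760

pattern = 11000101010000 (MSB is 1 ⇒ negative)
Invert: 00111010101111, add 1 → 00111010110000 = 3760, so the value is -3760.
(Equivalently: 12624 - 2^14 = 12624 - 16384 = -3760.)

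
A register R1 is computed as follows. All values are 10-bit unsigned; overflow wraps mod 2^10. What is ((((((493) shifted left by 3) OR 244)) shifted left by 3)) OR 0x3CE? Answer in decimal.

493 = 0111101101
→ shifted left by 3 (mod 2^10) → 1101101000 = 872
244 = 0011110100
→ OR → 1111111100 = 1020
→ shifted left by 3 (mod 2^10) → 1111100000 = 992
0x3CE = 1111001110
→ OR → 1111101110 = 1006

1006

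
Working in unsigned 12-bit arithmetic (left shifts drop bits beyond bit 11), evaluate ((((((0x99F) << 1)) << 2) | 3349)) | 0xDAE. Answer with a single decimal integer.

3583

0x99F = 100110011111
→ << 1 (mod 2^12) → 001100111110 = 830
→ << 2 (mod 2^12) → 110011111000 = 3320
3349 = 110100010101
→ | → 110111111101 = 3581
0xDAE = 110110101110
→ | → 110111111111 = 3583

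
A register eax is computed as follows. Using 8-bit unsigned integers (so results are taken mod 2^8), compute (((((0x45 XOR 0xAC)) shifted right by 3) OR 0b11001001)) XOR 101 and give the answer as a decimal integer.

0x45 = 01000101
0xAC = 10101100
→ XOR → 11101001 = 233
→ shifted right by 3 → 00011101 = 29
0b11001001 = 11001001
→ OR → 11011101 = 221
101 = 01100101
→ XOR → 10111000 = 184

184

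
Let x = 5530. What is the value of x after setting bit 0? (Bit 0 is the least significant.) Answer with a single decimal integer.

x = 1010110011010
bit 0 is currently 0; set it via x | (1 << 0) = x | 1
→ 1010110011011 = 5531

5531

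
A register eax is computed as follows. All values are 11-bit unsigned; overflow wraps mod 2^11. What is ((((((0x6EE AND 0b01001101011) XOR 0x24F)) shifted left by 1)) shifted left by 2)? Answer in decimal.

296

0x6EE = 11011101110
0b01001101011 = 01001101011
→ AND → 01001101010 = 618
0x24F = 01001001111
→ XOR → 00000100101 = 37
→ shifted left by 1 (mod 2^11) → 00001001010 = 74
→ shifted left by 2 (mod 2^11) → 00100101000 = 296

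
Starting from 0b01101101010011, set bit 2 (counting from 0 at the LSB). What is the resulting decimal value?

x = 01101101010011
bit 2 is currently 0; set it via x | (1 << 2) = x | 4
→ 01101101010111 = 6999

6999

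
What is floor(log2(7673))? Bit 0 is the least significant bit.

12

7673 = 1110111111001
The topmost 1 is at position 12 (since 2^12 = 4096 ≤ 7673 < 8192).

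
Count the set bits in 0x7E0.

0x7E0 = 11111100000
Count the 1s: 1 + 1 + 1 + 1 + 1 + 1 = 6

6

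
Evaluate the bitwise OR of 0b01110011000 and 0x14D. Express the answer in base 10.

989

a = 1110011000
0x14D = 0101001101
 OR → 1111011101 = 989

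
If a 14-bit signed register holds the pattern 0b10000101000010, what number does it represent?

-7870

pattern = 10000101000010 (MSB is 1 ⇒ negative)
Invert: 01111010111101, add 1 → 01111010111110 = 7870, so the value is -7870.
(Equivalently: 8514 - 2^14 = 8514 - 16384 = -7870.)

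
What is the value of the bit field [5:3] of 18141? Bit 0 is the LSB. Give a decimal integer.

3

v = 100011011011101
Shift right by 3: 100011011011
Mask low 3 bits: 011 = 3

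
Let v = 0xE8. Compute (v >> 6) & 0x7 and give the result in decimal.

3

v = 000011101000
Shift right by 6: 000011
Mask low 3 bits: 011 = 3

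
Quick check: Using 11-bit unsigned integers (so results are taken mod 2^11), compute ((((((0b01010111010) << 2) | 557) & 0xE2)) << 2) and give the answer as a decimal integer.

896

0b01010111010 = 01010111010
→ << 2 (mod 2^11) → 01011101000 = 744
557 = 01000101101
→ | → 01011101101 = 749
0xE2 = 00011100010
→ & → 00011100000 = 224
→ << 2 (mod 2^11) → 01110000000 = 896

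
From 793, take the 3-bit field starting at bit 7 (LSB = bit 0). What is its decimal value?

6

v = 1100011001
Shift right by 7: 110
Mask low 3 bits: 110 = 6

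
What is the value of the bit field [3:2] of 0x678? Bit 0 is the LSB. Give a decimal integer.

2

v = 011001111000
Shift right by 2: 0110011110
Mask low 2 bits: 10 = 2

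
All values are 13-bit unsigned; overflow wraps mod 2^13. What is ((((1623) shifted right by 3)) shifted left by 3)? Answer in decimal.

1616

1623 = 0011001010111
→ shifted right by 3 → 0000011001010 = 202
→ shifted left by 3 (mod 2^13) → 0011001010000 = 1616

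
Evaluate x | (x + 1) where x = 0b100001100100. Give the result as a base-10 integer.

2149

x = 100001100100 = 2148
x + 1 = 100001100101
OR    = 100001100101 = 2149
(x | (x + 1) sets the lowest cleared bit.)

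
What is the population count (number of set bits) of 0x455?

5

0x455 = 10001010101
Count the 1s: 1 + 1 + 1 + 1 + 1 = 5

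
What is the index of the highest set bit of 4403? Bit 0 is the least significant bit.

4403 = 1000100110011
The topmost 1 is at position 12 (since 2^12 = 4096 ≤ 4403 < 8192).

12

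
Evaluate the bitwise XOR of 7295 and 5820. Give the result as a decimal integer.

2755

7295 = 1110001111111
5820 = 1011010111100
XOR → 0101011000011 = 2755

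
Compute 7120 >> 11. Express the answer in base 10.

3

7120 = 1101111010000
shift right by 11 → 0000000000011 = 3
(equivalently, floor(7120 / 2048))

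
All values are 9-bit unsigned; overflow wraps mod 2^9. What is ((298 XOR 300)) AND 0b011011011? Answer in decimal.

298 = 100101010
300 = 100101100
→ XOR → 000000110 = 6
0b011011011 = 011011011
→ AND → 000000010 = 2

2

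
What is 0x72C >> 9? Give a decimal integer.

3

0x72C = 11100101100
shift right by 9 → 00000000011 = 3
(equivalently, floor(1836 / 512))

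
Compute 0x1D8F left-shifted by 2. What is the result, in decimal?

0x1D8F = 001110110001111
shift left by 2 → 111011000111100 = 30268
(equivalently, 7567 × 2^2 = 7567 × 4)

30268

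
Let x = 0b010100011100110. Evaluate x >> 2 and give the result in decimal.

x = 10100011100110
shift right by 2 → 00101000111001 = 2617
(equivalently, floor(10470 / 4))

2617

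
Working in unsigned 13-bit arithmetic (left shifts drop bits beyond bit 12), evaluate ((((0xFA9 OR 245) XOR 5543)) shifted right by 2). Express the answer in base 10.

0xFA9 = 0111110101001
245 = 0000011110101
→ OR → 0111111111101 = 4093
5543 = 1010110100111
→ XOR → 1101001011010 = 6746
→ shifted right by 2 → 0011010010110 = 1686

1686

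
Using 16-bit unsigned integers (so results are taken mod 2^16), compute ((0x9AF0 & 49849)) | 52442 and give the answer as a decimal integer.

0x9AF0 = 1001101011110000
49849 = 1100001010111001
→ & → 1000001010110000 = 33456
52442 = 1100110011011010
→ | → 1100111011111010 = 52986

52986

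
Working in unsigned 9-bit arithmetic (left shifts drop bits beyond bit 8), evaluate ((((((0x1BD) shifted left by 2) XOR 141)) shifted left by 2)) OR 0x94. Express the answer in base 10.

500

0x1BD = 110111101
→ shifted left by 2 (mod 2^9) → 011110100 = 244
141 = 010001101
→ XOR → 001111001 = 121
→ shifted left by 2 (mod 2^9) → 111100100 = 484
0x94 = 010010100
→ OR → 111110100 = 500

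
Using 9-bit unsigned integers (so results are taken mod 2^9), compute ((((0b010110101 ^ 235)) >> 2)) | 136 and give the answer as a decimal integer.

0b010110101 = 010110101
235 = 011101011
→ ^ → 001011110 = 94
→ >> 2 → 000010111 = 23
136 = 010001000
→ | → 010011111 = 159

159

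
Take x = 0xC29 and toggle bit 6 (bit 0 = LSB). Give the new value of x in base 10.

3177

x = 110000101001
bit 6 is currently 0; toggle it via x ^ (1 << 6) = x ^ 64
→ 110001101001 = 3177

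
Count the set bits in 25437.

25437 = 110001101011101
Count the 1s: 1 + 1 + 1 + 1 + 1 + 1 + 1 + 1 + 1 = 9

9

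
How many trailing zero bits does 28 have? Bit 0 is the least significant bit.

2

28 = 11100
Trailing zeros: 2, so the lowest set bit is bit 2 (value 4).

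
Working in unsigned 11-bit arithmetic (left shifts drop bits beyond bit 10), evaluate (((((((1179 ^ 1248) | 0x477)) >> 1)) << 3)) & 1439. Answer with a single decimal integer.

1179 = 10010011011
1248 = 10011100000
→ ^ → 00001111011 = 123
0x477 = 10001110111
→ | → 10001111111 = 1151
→ >> 1 → 01000111111 = 575
→ << 3 (mod 2^11) → 00111111000 = 504
1439 = 10110011111
→ & → 00110011000 = 408

408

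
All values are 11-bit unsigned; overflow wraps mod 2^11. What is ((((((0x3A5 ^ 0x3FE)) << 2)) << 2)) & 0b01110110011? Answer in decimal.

432

0x3A5 = 01110100101
0x3FE = 01111111110
→ ^ → 00001011011 = 91
→ << 2 (mod 2^11) → 00101101100 = 364
→ << 2 (mod 2^11) → 10110110000 = 1456
0b01110110011 = 01110110011
→ & → 00110110000 = 432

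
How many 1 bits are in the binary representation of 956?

956 = 1110111100
Count the 1s: 1 + 1 + 1 + 1 + 1 + 1 + 1 = 7

7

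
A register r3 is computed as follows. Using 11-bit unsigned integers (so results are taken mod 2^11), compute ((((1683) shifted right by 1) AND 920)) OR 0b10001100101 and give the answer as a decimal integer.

1683 = 11010010011
→ shifted right by 1 → 01101001001 = 841
920 = 01110011000
→ AND → 01100001000 = 776
0b10001100101 = 10001100101
→ OR → 11101101101 = 1901

1901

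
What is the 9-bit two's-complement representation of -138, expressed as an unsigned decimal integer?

374

138 in 9 bits: 010001010
Invert: 101110101
Add 1:  101110110 = 374
(Check: 2^9 - 138 = 512 - 138 = 374.)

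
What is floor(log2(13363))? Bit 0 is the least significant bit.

13363 = 11010000110011
The topmost 1 is at position 13 (since 2^13 = 8192 ≤ 13363 < 16384).

13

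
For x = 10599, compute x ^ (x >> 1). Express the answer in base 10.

15828

x = 10100101100111 = 10599
x>>1 = 01010010110011
XOR  = 11110111010100 = 15828
(x ^ (x >> 1) gives the standard binary-reflected Gray code of x.)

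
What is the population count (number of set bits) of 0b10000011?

n = 10000011
Count the 1s: 1 + 1 + 1 = 3

3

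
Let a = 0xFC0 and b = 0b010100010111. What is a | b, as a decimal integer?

4055

0xFC0 = 111111000000
b = 010100010111
 OR → 111111010111 = 4055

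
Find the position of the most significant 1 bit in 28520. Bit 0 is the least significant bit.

14

28520 = 110111101101000
The topmost 1 is at position 14 (since 2^14 = 16384 ≤ 28520 < 32768).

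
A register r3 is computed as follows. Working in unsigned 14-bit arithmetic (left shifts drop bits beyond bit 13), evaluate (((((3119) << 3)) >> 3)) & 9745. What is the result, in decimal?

1025

3119 = 00110000101111
→ << 3 (mod 2^14) → 10000101111000 = 8568
→ >> 3 → 00010000101111 = 1071
9745 = 10011000010001
→ & → 00010000000001 = 1025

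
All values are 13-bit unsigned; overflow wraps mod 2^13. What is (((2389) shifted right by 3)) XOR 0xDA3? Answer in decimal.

2389 = 0100101010101
→ shifted right by 3 → 0000100101010 = 298
0xDA3 = 0110110100011
→ XOR → 0110010001001 = 3209

3209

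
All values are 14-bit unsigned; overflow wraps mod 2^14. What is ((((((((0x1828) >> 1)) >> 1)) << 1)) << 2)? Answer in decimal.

12368

0x1828 = 01100000101000
→ >> 1 → 00110000010100 = 3092
→ >> 1 → 00011000001010 = 1546
→ << 1 (mod 2^14) → 00110000010100 = 3092
→ << 2 (mod 2^14) → 11000001010000 = 12368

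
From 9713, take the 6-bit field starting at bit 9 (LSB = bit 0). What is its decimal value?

18

v = 010010111110001
Shift right by 9: 010010
Mask low 6 bits: 010010 = 18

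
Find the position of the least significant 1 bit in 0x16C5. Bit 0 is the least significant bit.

0

0x16C5 = 1011011000101
Trailing zeros: 0, so the lowest set bit is bit 0 (value 1).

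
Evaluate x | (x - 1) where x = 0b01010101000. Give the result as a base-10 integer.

x = 1010101000 = 680
x - 1 = 1010100111
OR    = 1010101111 = 687
(x | (x - 1) sets all bits below the lowest set bit.)

687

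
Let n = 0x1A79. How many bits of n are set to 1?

8

0x1A79 = 1101001111001
Count the 1s: 1 + 1 + 1 + 1 + 1 + 1 + 1 + 1 = 8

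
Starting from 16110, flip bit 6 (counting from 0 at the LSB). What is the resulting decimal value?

x = 11111011101110
bit 6 is currently 1; toggle it via x ^ (1 << 6) = x ^ 64
→ 11111010101110 = 16046

16046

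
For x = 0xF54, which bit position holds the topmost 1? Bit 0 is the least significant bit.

11

0xF54 = 111101010100
The topmost 1 is at position 11 (since 2^11 = 2048 ≤ 3924 < 4096).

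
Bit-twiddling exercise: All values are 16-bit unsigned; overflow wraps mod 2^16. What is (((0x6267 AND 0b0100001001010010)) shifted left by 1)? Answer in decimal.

33924

0x6267 = 0110001001100111
0b0100001001010010 = 0100001001010010
→ AND → 0100001001000010 = 16962
→ shifted left by 1 (mod 2^16) → 1000010010000100 = 33924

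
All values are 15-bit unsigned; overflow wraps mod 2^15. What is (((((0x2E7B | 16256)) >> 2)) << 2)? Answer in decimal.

16376

0x2E7B = 010111001111011
16256 = 011111110000000
→ | → 011111111111011 = 16379
→ >> 2 → 000111111111110 = 4094
→ << 2 (mod 2^15) → 011111111111000 = 16376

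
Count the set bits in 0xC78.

6

0xC78 = 110001111000
Count the 1s: 1 + 1 + 1 + 1 + 1 + 1 = 6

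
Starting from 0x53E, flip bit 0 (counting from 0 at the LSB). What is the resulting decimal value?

x = 00010100111110
bit 0 is currently 0; toggle it via x ^ (1 << 0) = x ^ 1
→ 00010100111111 = 1343

1343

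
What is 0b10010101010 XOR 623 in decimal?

1733

a = 10010101010
623 = 01001101111
XOR → 11011000101 = 1733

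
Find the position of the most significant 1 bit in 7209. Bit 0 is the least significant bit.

12

7209 = 1110000101001
The topmost 1 is at position 12 (since 2^12 = 4096 ≤ 7209 < 8192).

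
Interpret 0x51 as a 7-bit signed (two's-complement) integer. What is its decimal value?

-47

pattern = 1010001 (MSB is 1 ⇒ negative)
Invert: 0101110, add 1 → 0101111 = 47, so the value is -47.
(Equivalently: 81 - 2^7 = 81 - 128 = -47.)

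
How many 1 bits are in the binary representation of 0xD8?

0xD8 = 11011000
Count the 1s: 1 + 1 + 1 + 1 = 4

4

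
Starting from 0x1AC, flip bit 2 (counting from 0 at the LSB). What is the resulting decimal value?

x = 0110101100
bit 2 is currently 1; toggle it via x ^ (1 << 2) = x ^ 4
→ 0110101000 = 424

424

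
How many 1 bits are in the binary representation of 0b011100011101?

7

n = 11100011101
Count the 1s: 1 + 1 + 1 + 1 + 1 + 1 + 1 = 7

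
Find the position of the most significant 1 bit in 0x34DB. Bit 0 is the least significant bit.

13

0x34DB = 11010011011011
The topmost 1 is at position 13 (since 2^13 = 8192 ≤ 13531 < 16384).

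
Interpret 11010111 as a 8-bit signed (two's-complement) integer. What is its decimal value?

-41

pattern = 11010111 (MSB is 1 ⇒ negative)
Invert: 00101000, add 1 → 00101001 = 41, so the value is -41.
(Equivalently: 215 - 2^8 = 215 - 256 = -41.)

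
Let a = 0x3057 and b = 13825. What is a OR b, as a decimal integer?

0x3057 = 11000001010111
13825 = 11011000000001
 OR → 11011001010111 = 13911

13911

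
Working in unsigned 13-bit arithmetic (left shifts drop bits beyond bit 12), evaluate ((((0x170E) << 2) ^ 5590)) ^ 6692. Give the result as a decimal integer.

5066

0x170E = 1011100001110
→ << 2 (mod 2^13) → 1110000111000 = 7224
5590 = 1010111010110
→ ^ → 0100111101110 = 2542
6692 = 1101000100100
→ ^ → 1001111001010 = 5066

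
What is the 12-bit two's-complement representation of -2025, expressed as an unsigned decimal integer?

2071

2025 in 12 bits: 011111101001
Invert: 100000010110
Add 1:  100000010111 = 2071
(Check: 2^12 - 2025 = 4096 - 2025 = 2071.)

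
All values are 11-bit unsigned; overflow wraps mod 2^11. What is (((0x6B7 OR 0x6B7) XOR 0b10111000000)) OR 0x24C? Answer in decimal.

895

0x6B7 = 11010110111
0x6B7 = 11010110111
→ OR → 11010110111 = 1719
0b10111000000 = 10111000000
→ XOR → 01101110111 = 887
0x24C = 01001001100
→ OR → 01101111111 = 895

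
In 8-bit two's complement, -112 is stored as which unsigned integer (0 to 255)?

112 in 8 bits: 01110000
Invert: 10001111
Add 1:  10010000 = 144
(Check: 2^8 - 112 = 256 - 112 = 144.)

144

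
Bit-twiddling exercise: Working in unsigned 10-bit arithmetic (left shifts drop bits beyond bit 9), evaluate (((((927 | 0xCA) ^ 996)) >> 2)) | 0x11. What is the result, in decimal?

927 = 1110011111
0xCA = 0011001010
→ | → 1111011111 = 991
996 = 1111100100
→ ^ → 0000111011 = 59
→ >> 2 → 0000001110 = 14
0x11 = 0000010001
→ | → 0000011111 = 31

31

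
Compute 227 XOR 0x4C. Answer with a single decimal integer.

175

227 = 11100011
0x4C = 01001100
XOR → 10101111 = 175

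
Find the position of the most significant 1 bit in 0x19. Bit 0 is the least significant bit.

0x19 = 11001
The topmost 1 is at position 4 (since 2^4 = 16 ≤ 25 < 32).

4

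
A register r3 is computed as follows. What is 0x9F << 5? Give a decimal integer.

5088

0x9F = 0000010011111
shift left by 5 → 1001111100000 = 5088
(equivalently, 159 × 2^5 = 159 × 32)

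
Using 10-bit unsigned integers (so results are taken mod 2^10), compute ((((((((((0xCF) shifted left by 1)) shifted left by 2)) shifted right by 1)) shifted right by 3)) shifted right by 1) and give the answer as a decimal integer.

0xCF = 0011001111
→ shifted left by 1 (mod 2^10) → 0110011110 = 414
→ shifted left by 2 (mod 2^10) → 1001111000 = 632
→ shifted right by 1 → 0100111100 = 316
→ shifted right by 3 → 0000100111 = 39
→ shifted right by 1 → 0000010011 = 19

19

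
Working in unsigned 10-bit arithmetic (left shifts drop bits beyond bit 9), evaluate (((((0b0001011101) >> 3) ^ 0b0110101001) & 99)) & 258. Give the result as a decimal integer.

0b0001011101 = 0001011101
→ >> 3 → 0000001011 = 11
0b0110101001 = 0110101001
→ ^ → 0110100010 = 418
99 = 0001100011
→ & → 0000100010 = 34
258 = 0100000010
→ & → 0000000010 = 2

2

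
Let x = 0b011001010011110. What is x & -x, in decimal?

2

x = 11001010011110 = 12958
-x (two's complement) = …00110101100010
AND   = 00000000000010 = 2
(x & -x isolates the lowest set bit of x.)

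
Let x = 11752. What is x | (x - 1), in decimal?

11759

x = 10110111101000 = 11752
x - 1 = 10110111100111
OR    = 10110111101111 = 11759
(x | (x - 1) sets all bits below the lowest set bit.)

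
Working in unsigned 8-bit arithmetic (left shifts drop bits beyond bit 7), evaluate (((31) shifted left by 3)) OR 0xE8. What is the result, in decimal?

31 = 00011111
→ shifted left by 3 (mod 2^8) → 11111000 = 248
0xE8 = 11101000
→ OR → 11111000 = 248

248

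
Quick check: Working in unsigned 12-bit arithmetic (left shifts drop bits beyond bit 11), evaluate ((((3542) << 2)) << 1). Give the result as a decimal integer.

3760

3542 = 110111010110
→ << 2 (mod 2^12) → 011101011000 = 1880
→ << 1 (mod 2^12) → 111010110000 = 3760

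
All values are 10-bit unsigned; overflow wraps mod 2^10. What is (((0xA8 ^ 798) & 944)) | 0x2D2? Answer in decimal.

1010

0xA8 = 0010101000
798 = 1100011110
→ ^ → 1110110110 = 950
944 = 1110110000
→ & → 1110110000 = 944
0x2D2 = 1011010010
→ | → 1111110010 = 1010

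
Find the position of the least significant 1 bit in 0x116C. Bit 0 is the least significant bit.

0x116C = 1000101101100
Trailing zeros: 2, so the lowest set bit is bit 2 (value 4).

2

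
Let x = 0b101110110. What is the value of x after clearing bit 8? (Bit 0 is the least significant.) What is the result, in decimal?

x = 101110110
bit 8 is currently 1; clear it via x & ~(1 << 8) = x & ~256
→ 001110110 = 118

118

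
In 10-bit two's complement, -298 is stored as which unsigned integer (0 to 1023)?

298 in 10 bits: 0100101010
Invert: 1011010101
Add 1:  1011010110 = 726
(Check: 2^10 - 298 = 1024 - 298 = 726.)

726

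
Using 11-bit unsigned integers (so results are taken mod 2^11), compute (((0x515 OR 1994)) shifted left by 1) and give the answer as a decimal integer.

0x515 = 10100010101
1994 = 11111001010
→ OR → 11111011111 = 2015
→ shifted left by 1 (mod 2^11) → 11110111110 = 1982

1982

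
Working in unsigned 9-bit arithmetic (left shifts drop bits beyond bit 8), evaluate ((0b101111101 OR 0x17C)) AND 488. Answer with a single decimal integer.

360

0b101111101 = 101111101
0x17C = 101111100
→ OR → 101111101 = 381
488 = 111101000
→ AND → 101101000 = 360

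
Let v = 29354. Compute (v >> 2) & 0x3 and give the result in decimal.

2

v = 0111001010101010
Shift right by 2: 01110010101010
Mask low 2 bits: 10 = 2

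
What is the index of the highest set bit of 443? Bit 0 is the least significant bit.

443 = 110111011
The topmost 1 is at position 8 (since 2^8 = 256 ≤ 443 < 512).

8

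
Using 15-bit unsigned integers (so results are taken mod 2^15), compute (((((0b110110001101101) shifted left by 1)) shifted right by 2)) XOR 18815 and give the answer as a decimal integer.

0b110110001101101 = 110110001101101
→ shifted left by 1 (mod 2^15) → 101100011011010 = 22746
→ shifted right by 2 → 001011000110110 = 5686
18815 = 100100101111111
→ XOR → 101111101001001 = 24393

24393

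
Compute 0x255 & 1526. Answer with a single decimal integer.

0x255 = 01001010101
1526 = 10111110110
AND → 00001010100 = 84

84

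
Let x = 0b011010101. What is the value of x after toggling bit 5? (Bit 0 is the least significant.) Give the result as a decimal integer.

245

x = 011010101
bit 5 is currently 0; toggle it via x ^ (1 << 5) = x ^ 32
→ 011110101 = 245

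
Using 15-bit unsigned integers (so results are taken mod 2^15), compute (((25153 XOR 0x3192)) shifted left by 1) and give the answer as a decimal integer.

10150

25153 = 110001001000001
0x3192 = 011000110010010
→ XOR → 101001111010011 = 21459
→ shifted left by 1 (mod 2^15) → 010011110100110 = 10150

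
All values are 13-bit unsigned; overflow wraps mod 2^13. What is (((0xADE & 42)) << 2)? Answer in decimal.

40

0xADE = 0101011011110
42 = 0000000101010
→ & → 0000000001010 = 10
→ << 2 (mod 2^13) → 0000000101000 = 40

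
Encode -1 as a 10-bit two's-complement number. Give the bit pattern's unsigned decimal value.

1 in 10 bits: 0000000001
Invert: 1111111110
Add 1:  1111111111 = 1023
(Check: 2^10 - 1 = 1024 - 1 = 1023.)

1023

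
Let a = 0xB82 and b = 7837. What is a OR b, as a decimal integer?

0xB82 = 0101110000010
7837 = 1111010011101
 OR → 1111110011111 = 8095

8095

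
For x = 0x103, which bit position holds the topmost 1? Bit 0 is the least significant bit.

8

0x103 = 100000011
The topmost 1 is at position 8 (since 2^8 = 256 ≤ 259 < 512).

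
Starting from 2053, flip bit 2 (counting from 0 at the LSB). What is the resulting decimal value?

x = 100000000101
bit 2 is currently 1; toggle it via x ^ (1 << 2) = x ^ 4
→ 100000000001 = 2049

2049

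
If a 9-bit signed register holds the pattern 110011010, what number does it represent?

pattern = 110011010 (MSB is 1 ⇒ negative)
Invert: 001100101, add 1 → 001100110 = 102, so the value is -102.
(Equivalently: 410 - 2^9 = 410 - 512 = -102.)

-102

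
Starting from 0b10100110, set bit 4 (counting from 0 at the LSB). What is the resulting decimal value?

182

x = 10100110
bit 4 is currently 0; set it via x | (1 << 4) = x | 16
→ 10110110 = 182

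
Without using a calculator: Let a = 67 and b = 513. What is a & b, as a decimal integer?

1

67 = 0001000011
513 = 1000000001
AND → 0000000001 = 1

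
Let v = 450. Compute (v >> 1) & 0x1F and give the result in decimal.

v = 111000010
Shift right by 1: 11100001
Mask low 5 bits: 00001 = 1

1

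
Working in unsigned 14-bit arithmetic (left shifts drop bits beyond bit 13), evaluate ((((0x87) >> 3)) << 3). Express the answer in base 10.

0x87 = 00000010000111
→ >> 3 → 00000000010000 = 16
→ << 3 (mod 2^14) → 00000010000000 = 128

128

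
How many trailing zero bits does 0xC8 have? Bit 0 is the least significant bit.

3

0xC8 = 11001000
Trailing zeros: 3, so the lowest set bit is bit 3 (value 8).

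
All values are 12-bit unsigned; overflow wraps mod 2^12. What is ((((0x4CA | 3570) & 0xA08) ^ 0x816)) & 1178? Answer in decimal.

26

0x4CA = 010011001010
3570 = 110111110010
→ | → 110111111010 = 3578
0xA08 = 101000001000
→ & → 100000001000 = 2056
0x816 = 100000010110
→ ^ → 000000011110 = 30
1178 = 010010011010
→ & → 000000011010 = 26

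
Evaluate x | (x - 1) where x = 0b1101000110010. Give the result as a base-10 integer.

x = 1101000110010 = 6706
x - 1 = 1101000110001
OR    = 1101000110011 = 6707
(x | (x - 1) sets all bits below the lowest set bit.)

6707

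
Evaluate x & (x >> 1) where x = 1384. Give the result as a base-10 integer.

x = 10101101000 = 1384
x>>1 = 01010110100
AND  = 00000100000 = 32
(x & (x >> 1) has a 1 wherever x has two consecutive 1 bits.)

32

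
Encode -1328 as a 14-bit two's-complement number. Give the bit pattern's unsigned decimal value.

1328 in 14 bits: 00010100110000
Invert: 11101011001111
Add 1:  11101011010000 = 15056
(Check: 2^14 - 1328 = 16384 - 1328 = 15056.)

15056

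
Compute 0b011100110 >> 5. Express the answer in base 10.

7

x = 11100110
shift right by 5 → 00000111 = 7
(equivalently, floor(230 / 32))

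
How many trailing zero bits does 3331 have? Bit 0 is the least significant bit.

3331 = 110100000011
Trailing zeros: 0, so the lowest set bit is bit 0 (value 1).

0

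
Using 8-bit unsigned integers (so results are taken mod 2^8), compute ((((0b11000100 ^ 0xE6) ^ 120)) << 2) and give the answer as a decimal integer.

104

0b11000100 = 11000100
0xE6 = 11100110
→ ^ → 00100010 = 34
120 = 01111000
→ ^ → 01011010 = 90
→ << 2 (mod 2^8) → 01101000 = 104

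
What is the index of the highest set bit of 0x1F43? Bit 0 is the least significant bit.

12

0x1F43 = 1111101000011
The topmost 1 is at position 12 (since 2^12 = 4096 ≤ 8003 < 8192).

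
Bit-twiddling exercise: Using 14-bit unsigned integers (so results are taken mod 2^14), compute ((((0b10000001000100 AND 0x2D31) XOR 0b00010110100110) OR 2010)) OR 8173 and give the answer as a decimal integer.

16383

0b10000001000100 = 10000001000100
0x2D31 = 10110100110001
→ AND → 10000000000000 = 8192
0b00010110100110 = 00010110100110
→ XOR → 10010110100110 = 9638
2010 = 00011111011010
→ OR → 10011111111110 = 10238
8173 = 01111111101101
→ OR → 11111111111111 = 16383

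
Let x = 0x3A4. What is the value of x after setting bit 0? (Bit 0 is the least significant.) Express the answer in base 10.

933

x = 1110100100
bit 0 is currently 0; set it via x | (1 << 0) = x | 1
→ 1110100101 = 933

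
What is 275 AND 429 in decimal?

275 = 100010011
429 = 110101101
AND → 100000001 = 257

257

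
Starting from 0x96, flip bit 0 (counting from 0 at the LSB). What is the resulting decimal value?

151

x = 10010110
bit 0 is currently 0; toggle it via x ^ (1 << 0) = x ^ 1
→ 10010111 = 151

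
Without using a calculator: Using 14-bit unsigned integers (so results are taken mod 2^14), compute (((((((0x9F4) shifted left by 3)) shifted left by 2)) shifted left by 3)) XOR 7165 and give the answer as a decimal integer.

12285

0x9F4 = 00100111110100
→ shifted left by 3 (mod 2^14) → 00111110100000 = 4000
→ shifted left by 2 (mod 2^14) → 11111010000000 = 16000
→ shifted left by 3 (mod 2^14) → 11010000000000 = 13312
7165 = 01101111111101
→ XOR → 10111111111101 = 12285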